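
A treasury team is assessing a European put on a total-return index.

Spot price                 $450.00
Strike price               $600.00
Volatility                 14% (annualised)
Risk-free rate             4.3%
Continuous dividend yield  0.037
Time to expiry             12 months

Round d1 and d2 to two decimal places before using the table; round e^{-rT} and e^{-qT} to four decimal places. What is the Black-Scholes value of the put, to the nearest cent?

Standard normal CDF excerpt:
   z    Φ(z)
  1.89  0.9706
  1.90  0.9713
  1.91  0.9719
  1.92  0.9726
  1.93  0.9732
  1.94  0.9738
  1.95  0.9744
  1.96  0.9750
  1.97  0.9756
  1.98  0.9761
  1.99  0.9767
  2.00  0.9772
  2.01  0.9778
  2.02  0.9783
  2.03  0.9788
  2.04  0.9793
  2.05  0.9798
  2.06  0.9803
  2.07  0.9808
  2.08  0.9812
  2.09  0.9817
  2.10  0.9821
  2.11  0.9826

σ√T = 0.14·√1 = 0.1400
ln(S/K) + (r − q + σ²/2)T = ln(450/600) + (0.043 − 0.037 + 0.14²/2)·1 = -0.2877 + 0.0158 = -0.2719
d₁ = -0.2719 / 0.1400 = -1.9420 → -1.94
d₂ = d₁ − σ√T = -1.9420 − 0.1400 = -2.0820 → -2.08
e^(−qT) = e^(−0.037·1) = 0.9637;  e^(−rT) = e^(−0.043·1) = 0.9579
P = 600·0.9579·N(2.08) − 450·0.9637·N(1.94) = 600·0.9579·0.9812 − 450·0.9637·0.9738 = 563.9349 − 422.3030 = 141.6319

$141.63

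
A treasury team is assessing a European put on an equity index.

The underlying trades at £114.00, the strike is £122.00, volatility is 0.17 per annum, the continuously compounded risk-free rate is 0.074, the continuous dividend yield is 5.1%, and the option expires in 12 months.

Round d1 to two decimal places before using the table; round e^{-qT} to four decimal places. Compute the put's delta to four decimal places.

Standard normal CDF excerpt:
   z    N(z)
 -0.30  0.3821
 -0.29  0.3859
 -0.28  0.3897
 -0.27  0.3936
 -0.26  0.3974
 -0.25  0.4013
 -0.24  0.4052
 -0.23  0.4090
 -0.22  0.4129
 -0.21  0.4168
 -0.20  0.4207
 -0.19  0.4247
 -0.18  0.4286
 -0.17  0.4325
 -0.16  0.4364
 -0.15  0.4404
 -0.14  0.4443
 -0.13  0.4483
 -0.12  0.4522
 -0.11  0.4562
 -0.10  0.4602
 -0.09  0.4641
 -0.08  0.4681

-0.5430

σ√T = 0.17·√1 = 0.1700
d₁ = [ln(114/122) + (0.074 − 0.051 + 0.17²/2)·1] / 0.1700 = [-0.0678 + 0.0375] / 0.1700 = -0.1787 ⇒ -0.18
N(d₁) = N(-0.18) = 0.4286
Δ_put = e^(−qT)·(N(d₁) − 1) = 0.9503·(0.4286 − 1) = -0.5430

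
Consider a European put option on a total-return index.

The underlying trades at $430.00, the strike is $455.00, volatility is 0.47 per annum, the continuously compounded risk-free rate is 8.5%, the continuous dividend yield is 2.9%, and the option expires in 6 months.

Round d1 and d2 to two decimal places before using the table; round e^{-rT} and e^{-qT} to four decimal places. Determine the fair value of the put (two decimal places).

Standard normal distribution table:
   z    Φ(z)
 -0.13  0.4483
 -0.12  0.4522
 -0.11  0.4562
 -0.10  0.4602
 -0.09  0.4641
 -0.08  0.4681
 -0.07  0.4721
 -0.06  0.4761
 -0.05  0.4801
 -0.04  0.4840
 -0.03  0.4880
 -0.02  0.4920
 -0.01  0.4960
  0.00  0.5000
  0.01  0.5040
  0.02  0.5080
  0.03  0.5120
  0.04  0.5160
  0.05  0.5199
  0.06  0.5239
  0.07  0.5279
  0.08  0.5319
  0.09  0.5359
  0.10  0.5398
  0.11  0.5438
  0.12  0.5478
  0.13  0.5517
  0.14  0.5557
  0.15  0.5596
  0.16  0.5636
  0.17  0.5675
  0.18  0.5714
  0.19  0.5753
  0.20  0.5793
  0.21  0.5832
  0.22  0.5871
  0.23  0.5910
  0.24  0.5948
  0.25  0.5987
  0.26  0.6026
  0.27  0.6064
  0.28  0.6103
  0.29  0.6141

$62.69

σ√T = 0.47·√0.5 = 0.3323
d₁ = [ln(430/455) + (0.085 − 0.029 + 0.47²/2)·0.5] / 0.3323 = [-0.0565 + 0.0832] / 0.3323 = 0.0804 ≈ 0.08
d₂ = d₁ − σ√T = 0.0804 − 0.3323 = -0.2520 ≈ -0.25
e^(−qT) = e^(−0.029·0.5) = 0.9856;  e^(−rT) = e^(−0.085·0.5) = 0.9584
P = 455·0.9584·N(0.25) − 430·0.9856·N(-0.08) = 455·0.9584·0.5987 − 430·0.9856·0.4681 = 261.0763 − 198.3845 = 62.6918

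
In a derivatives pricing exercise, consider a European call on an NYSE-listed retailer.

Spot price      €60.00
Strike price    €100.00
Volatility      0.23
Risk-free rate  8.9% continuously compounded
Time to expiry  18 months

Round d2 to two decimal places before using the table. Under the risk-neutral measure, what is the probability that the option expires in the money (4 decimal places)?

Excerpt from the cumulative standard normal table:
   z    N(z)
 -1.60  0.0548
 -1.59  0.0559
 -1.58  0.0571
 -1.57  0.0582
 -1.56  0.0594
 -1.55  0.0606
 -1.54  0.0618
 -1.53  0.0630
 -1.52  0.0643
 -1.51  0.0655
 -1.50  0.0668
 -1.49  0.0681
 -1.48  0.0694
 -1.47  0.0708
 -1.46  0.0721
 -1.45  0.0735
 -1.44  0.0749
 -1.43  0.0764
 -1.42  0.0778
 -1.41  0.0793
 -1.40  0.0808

σ√T = 0.23·√1.5 = 0.2817
d₁ = [ln(60/100) + (0.089 + ½·0.23²)·1.5] / (σ√T) = (-0.5108 + 0.1732) / 0.2817 = -1.1987 ≈ -1.20
d₂ = -1.1987 − 0.2817 = -1.4803 ≈ -1.48
Risk-neutral Pr[S_T > K] = N(d₂) = N(-1.48) = 0.0694

0.0694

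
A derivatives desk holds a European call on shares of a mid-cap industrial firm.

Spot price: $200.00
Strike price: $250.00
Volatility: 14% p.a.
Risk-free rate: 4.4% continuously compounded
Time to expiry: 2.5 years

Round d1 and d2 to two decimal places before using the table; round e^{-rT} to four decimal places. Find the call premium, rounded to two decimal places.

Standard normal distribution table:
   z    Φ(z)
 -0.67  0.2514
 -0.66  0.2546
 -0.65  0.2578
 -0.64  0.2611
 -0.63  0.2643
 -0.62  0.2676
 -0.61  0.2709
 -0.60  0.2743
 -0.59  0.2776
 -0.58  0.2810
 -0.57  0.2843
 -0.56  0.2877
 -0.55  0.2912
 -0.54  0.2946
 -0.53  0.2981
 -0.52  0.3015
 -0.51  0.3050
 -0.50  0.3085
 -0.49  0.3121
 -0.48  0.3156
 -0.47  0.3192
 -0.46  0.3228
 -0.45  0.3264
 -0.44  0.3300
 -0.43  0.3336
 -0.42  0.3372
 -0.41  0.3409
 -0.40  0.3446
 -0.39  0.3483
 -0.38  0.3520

$8.99

σ√T = 0.14 × 1.5811 = 0.2214
d₁ = [ln(200/250) + (0.044 + 0.14²/2)·2.5] / 0.2214 = [-0.2231 + 0.1345] / 0.2214 = -0.4005 which rounds to -0.40
d₂ = d₁ − σ√T = -0.4005 − 0.2214 = -0.6218 which rounds to -0.62
exp(−rT) = exp(−0.044·2.5) = 0.8958
N(d₁) = N(-0.40) = 0.3446;  N(d₂) = N(-0.62) = 0.2676
C = 200·0.3446 − 250·0.8958·0.2676 = 68.9200 − 59.9290 = 8.9910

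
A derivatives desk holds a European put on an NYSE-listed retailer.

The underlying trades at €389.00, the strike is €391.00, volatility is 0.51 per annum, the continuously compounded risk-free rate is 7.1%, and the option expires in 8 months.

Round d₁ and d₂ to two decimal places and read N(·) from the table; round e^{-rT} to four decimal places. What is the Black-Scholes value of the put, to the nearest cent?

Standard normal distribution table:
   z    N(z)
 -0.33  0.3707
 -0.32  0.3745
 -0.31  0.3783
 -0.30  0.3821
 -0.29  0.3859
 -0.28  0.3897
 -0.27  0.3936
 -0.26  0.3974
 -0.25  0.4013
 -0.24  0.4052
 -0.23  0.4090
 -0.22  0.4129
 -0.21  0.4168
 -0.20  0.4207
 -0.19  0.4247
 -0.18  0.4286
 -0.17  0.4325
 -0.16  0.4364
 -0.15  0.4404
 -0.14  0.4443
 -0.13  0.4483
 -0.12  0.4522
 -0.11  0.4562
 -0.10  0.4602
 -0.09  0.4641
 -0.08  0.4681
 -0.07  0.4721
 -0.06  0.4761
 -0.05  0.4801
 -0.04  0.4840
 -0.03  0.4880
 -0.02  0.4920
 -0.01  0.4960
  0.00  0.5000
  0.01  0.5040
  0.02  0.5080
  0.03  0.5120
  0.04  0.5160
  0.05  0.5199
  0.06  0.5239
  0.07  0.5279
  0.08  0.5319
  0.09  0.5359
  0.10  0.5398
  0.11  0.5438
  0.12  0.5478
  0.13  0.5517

€55.64

σ√T = 0.51 × 0.8165 = 0.4164
d₁ = [ln(389/391) + (0.071 + 0.51²/2)·0.6667] / 0.4164 = [-0.0051 + 0.1340] / 0.4164 = 0.3096 ⇒ 0.31
d₂ = d₁ − σ√T = 0.3096 − 0.4164 = -0.1069 ⇒ -0.11
exp(−rT) = exp(−0.071·0.6667) = 0.9538
N(−d₂) = N(0.11) = 0.5438;  N(−d₁) = N(-0.31) = 0.3783
P = 391·0.9538·0.5438 − 389·0.3783 = 202.8025 − 147.1587 = 55.6438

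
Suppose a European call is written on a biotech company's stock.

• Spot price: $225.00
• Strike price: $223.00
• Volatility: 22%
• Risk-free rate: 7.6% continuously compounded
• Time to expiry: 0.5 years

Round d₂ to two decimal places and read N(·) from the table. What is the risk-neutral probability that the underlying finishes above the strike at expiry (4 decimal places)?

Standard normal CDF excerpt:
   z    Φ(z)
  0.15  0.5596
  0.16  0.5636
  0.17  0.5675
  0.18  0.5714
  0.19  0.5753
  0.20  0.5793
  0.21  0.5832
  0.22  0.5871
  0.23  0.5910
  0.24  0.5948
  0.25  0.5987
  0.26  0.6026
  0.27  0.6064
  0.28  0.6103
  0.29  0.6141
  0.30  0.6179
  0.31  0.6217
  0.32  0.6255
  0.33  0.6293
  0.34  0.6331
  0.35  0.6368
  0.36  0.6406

0.5871

σ√T = 0.22·√0.5 = 0.1556
d₁ = [ln(225/223) + (0.076 + ½·0.22²)·0.5] / (σ√T) = (0.0089 + 0.0501) / 0.1556 = 0.3795 → 0.38
d₂ = 0.3795 − 0.1556 = 0.2239 → 0.22
Risk-neutral Pr[S_T > K] = N(d₂) = N(0.22) = 0.5871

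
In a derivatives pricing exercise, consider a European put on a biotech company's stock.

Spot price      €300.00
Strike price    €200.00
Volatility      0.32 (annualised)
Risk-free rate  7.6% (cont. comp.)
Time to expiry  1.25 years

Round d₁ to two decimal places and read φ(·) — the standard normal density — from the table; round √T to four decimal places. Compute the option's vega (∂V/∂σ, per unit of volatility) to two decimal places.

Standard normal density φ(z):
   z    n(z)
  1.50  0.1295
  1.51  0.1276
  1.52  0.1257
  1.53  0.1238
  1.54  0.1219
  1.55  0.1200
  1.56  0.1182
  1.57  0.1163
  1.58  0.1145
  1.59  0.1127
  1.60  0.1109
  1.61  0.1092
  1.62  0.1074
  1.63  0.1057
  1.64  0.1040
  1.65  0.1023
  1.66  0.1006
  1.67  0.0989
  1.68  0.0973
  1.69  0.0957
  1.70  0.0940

σ√T = 0.32 × 1.1180 = 0.3578
d₁ = [ln(300/200) + (0.076 + 0.32²/2)·1.25] / 0.3578 = [0.4055 + 0.1590] / 0.3578 = 1.5777 ⇒ 1.58
√T = √1.25 = 1.1180
φ(d₁) = φ(1.58) = 0.1145
vega = S·φ(d₁)·√T = 300·0.1145·1.1180 = 38.4033

38.40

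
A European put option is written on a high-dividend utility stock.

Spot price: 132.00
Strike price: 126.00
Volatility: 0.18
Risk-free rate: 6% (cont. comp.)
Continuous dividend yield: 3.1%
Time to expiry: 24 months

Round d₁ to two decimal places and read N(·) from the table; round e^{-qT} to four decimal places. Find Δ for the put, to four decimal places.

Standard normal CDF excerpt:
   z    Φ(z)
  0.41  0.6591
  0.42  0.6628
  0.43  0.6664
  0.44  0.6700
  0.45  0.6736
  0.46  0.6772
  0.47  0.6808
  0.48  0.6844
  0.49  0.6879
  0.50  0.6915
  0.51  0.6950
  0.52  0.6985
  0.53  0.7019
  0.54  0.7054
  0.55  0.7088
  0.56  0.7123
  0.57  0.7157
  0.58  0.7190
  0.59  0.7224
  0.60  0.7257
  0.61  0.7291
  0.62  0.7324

σ√T = 0.18·√2 = 0.2546
d₁ = [ln(132/126) + (0.06 − 0.031 + 0.18²/2)·2] / 0.2546 = [0.0465 + 0.0904] / 0.2546 = 0.5379 ⇒ 0.54
N(d₁) = N(0.54) = 0.7054
Δ_put = exp(−qT)·(N(d₁) − 1) = 0.9399·(0.7054 − 1) = -0.2769

-0.2769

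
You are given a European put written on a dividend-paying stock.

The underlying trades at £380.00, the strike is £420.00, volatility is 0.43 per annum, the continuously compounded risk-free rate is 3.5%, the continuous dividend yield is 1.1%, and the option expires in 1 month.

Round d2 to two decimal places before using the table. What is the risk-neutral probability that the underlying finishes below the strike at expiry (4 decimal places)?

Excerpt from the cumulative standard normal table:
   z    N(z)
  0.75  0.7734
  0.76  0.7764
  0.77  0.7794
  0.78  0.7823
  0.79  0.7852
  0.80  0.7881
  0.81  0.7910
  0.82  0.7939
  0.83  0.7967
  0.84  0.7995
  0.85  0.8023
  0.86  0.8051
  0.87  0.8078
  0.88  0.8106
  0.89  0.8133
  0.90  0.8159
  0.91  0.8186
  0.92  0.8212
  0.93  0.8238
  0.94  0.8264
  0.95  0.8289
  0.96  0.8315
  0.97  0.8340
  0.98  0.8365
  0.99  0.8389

0.8023

T = 0.08333;  σ√T = 0.1241
d₁ = [ln(380/420) + (0.035 − 0.011 + ½·0.43²)·0.08333] / (σ√T) = (-0.1001 + 0.0097) / 0.1241 = -0.7281 → -0.73
d₂ = -0.7281 − 0.1241 = -0.8522 → -0.85
Pr(exercise) under Q = N(−d₂) = N(0.85) = 0.8023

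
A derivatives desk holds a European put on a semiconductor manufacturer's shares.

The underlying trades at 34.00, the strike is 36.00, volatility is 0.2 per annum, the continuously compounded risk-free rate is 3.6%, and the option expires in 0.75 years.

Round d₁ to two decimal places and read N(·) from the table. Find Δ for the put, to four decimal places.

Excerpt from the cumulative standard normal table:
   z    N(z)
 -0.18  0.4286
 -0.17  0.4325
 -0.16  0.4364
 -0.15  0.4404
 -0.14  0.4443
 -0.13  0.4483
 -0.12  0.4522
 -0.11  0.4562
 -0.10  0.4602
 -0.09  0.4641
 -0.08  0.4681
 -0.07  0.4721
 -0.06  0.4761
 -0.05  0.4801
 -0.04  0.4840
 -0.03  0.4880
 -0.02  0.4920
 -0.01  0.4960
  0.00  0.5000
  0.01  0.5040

σ√T = 0.2·√0.75 = 0.1732
d₁ = [ln(34/36) + (0.036 + 0.2²/2)·0.75] / 0.1732 = [-0.0572 + 0.0420] / 0.1732 = -0.0875 ≈ -0.09
N(d₁) = N(-0.09) = 0.4641
Δ_put = N(d₁) − 1 = 0.4641 − 1 = -0.5359

-0.5359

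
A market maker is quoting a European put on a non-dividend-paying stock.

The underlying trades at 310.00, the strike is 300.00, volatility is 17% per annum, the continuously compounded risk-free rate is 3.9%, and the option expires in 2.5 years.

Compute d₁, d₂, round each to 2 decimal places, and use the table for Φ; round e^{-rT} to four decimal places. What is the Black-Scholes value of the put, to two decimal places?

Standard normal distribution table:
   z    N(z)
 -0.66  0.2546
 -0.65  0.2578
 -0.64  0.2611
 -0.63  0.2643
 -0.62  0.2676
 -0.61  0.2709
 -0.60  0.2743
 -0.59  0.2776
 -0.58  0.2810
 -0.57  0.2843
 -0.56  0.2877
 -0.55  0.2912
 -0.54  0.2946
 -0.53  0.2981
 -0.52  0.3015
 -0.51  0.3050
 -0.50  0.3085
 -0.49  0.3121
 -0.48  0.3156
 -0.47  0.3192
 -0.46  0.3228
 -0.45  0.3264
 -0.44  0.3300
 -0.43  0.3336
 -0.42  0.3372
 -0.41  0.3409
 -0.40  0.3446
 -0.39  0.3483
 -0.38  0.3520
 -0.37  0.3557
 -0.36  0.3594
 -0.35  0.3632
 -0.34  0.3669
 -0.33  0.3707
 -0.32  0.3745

15.88

σ√T = 0.17·√2.5 = 0.2688
d₁ = [ln(310/300) + (0.039 + 0.17²/2)·2.5] / 0.2688 = [0.0328 + 0.1336] / 0.2688 = 0.6191 ⇒ 0.62
d₂ = d₁ − σ√T = 0.6191 − 0.2688 = 0.3503 ⇒ 0.35
e^(−rT) = e^(−0.039·2.5) = 0.9071
P = 300·0.9071·N(-0.35) − 310·N(-0.62) = 300·0.9071·0.3632 − 310·0.2676 = 98.8376 − 82.9560 = 15.8816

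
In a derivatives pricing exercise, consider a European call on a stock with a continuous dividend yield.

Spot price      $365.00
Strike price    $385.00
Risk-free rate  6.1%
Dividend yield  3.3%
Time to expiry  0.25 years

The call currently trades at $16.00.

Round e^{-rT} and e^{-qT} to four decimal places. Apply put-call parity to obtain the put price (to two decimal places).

e^(−qT) = e^(−0.033·0.25) = 0.9918;  e^(−rT) = e^(−0.061·0.25) = 0.9849
Put-call parity: C − P = S·e^(−qT) − K·e^(−rT) = 365·0.9918 − 385·0.9849 = 362.0070 − 379.1865 = -17.1795
P = C − (C − P) = 16.00 − (-17.1795) = 33.1795

$33.18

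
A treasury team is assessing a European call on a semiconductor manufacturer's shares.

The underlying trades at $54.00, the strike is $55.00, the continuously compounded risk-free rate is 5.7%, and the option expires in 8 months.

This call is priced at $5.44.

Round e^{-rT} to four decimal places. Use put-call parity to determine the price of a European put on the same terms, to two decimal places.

e^(−rT) = e^(−0.057·0.6667) = 0.9627
Put-call parity: C − P = S − K·e^(−rT) = 54 − 55·0.9627 = 54 − 52.9485 = 1.0515
P = C − (C − P) = 5.44 − (1.0515) = 4.3885

$4.39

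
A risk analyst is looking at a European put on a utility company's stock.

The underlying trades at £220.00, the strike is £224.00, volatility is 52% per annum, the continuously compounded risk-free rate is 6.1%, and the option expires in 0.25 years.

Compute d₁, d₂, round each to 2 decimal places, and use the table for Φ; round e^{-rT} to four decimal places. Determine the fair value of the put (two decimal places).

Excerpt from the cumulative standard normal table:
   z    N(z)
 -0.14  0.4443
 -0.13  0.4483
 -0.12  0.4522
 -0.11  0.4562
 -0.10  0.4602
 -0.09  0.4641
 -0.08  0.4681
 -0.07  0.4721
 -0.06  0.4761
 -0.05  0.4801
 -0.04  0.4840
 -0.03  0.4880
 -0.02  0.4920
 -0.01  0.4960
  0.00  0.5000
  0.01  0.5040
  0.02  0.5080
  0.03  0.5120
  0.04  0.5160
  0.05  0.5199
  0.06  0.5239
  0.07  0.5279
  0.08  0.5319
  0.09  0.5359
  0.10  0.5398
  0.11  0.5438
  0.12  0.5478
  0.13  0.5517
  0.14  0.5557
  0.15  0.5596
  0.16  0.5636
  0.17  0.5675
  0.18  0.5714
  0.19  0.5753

σ√T = 0.52·√0.25 = 0.2600
ln(S/K) + (r + σ²/2)T = ln(220/224) + (0.061 + 0.52²/2)·0.25 = -0.0180 + 0.0491 = 0.0310
d₁ = 0.0310 / 0.2600 = 0.1194 → 0.12
d₂ = d₁ − σ√T = 0.1194 − 0.2600 = -0.1406 → -0.14
e^(−rT) = e^(−0.061·0.25) = 0.9849
N(−d₂) = N(0.14) = 0.5557;  N(−d₁) = N(-0.12) = 0.4522
P = 224·0.9849·0.5557 − 220·0.4522 = 122.5972 − 99.4840 = 23.1132

£23.11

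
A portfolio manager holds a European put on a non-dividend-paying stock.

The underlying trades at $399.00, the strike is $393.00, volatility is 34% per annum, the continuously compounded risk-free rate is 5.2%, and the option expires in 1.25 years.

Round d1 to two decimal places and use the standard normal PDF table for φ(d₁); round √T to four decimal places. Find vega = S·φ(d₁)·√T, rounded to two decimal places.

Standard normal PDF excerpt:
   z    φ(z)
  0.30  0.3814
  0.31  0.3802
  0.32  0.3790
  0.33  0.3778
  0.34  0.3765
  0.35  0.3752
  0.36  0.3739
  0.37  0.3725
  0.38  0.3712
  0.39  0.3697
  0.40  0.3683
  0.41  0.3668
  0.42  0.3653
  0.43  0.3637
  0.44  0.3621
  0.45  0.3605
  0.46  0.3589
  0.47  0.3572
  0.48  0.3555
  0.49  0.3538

σ√T = 0.34 × 1.1180 = 0.3801
d₁ = [ln(399/393) + (0.052 + 0.34²/2)·1.25] / 0.3801 = [0.0152 + 0.1373] / 0.3801 = 0.4009 ⇒ 0.40
√T = √1.25 = 1.1180
φ(d₁) = φ(0.40) = 0.3683
vega = S·φ(d₁)·√T = 399·0.3683·1.1180 = 164.2920

164.29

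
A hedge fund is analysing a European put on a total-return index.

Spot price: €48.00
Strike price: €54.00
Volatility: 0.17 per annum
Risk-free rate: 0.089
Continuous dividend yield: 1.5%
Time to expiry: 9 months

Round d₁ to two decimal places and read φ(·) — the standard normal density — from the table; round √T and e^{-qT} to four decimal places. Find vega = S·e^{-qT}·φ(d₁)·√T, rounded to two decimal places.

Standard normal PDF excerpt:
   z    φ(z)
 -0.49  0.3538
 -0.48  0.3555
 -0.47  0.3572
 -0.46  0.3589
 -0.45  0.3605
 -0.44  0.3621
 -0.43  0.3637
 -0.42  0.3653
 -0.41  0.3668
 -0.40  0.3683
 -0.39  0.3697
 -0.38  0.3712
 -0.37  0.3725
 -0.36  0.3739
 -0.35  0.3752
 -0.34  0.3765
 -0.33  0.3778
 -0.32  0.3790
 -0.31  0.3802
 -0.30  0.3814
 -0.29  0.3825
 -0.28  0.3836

σ√T = 0.17 × 0.8660 = 0.1472
d₁ = [ln(48/54) + (0.089 − 0.015 + ½·0.17²)·0.75] / (σ√T) = (-0.1178 + 0.0663) / 0.1472 = -0.3494 → -0.35
√T = √0.75 = 0.8660
φ(d₁) = φ(-0.35) = 0.3752
exp(−qT) = exp(−0.015·0.75) = 0.9888
vega = S·exp(−qT)·φ(d₁)·√T = 48·0.9888·0.3752·0.8660 = 15.4216
(The call has the same vega.)

15.42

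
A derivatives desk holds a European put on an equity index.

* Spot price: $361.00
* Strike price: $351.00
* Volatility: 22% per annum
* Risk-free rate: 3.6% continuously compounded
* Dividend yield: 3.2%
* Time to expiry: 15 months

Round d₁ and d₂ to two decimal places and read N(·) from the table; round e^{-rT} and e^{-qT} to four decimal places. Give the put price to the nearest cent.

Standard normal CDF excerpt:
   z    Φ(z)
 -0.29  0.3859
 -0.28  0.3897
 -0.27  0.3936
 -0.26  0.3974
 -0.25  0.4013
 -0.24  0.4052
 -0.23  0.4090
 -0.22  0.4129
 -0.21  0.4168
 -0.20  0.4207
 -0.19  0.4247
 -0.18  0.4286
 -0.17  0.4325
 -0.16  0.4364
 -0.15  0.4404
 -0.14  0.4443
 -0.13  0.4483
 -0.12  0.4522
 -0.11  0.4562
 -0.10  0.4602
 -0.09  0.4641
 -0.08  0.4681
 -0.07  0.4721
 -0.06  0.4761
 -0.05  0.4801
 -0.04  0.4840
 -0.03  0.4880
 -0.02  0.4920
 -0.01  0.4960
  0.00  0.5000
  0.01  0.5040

σ√T = 0.22·√1.25 = 0.2460
d₁ = [ln(361/351) + (0.036 − 0.032 + ½·0.22²)·1.25] / (σ√T) = (0.0281 + 0.0352) / 0.2460 = 0.2575 which rounds to 0.26
d₂ = 0.2575 − 0.2460 = 0.0116 which rounds to 0.01
e^(−qT) = e^(−0.032·1.25) = 0.9608;  e^(−rT) = e^(−0.036·1.25) = 0.9560
N(−d₂) = N(-0.01) = 0.4960;  N(−d₁) = N(-0.26) = 0.3974
P = 351·0.9560·0.4960 − 361·0.9608·0.3974 = 166.4358 − 137.8377 = 28.5981

$28.60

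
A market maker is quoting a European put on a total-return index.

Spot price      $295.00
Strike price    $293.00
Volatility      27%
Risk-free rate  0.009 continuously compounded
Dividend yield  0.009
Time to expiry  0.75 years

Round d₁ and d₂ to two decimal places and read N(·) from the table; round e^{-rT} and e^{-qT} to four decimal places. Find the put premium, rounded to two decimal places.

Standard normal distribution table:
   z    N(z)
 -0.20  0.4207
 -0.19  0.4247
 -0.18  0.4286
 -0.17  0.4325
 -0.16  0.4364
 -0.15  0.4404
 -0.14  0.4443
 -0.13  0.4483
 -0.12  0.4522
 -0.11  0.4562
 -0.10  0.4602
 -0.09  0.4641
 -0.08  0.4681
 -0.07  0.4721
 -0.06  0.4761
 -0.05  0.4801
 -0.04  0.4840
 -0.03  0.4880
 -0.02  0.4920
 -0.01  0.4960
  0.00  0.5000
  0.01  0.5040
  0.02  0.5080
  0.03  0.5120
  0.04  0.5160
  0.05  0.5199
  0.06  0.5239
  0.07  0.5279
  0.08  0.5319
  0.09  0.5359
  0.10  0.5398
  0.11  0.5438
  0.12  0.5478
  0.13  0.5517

$26.92

σ√T = 0.27·√0.75 = 0.2338
d₁ = [ln(295/293) + (0.009 − 0.009 + 0.27²/2)·0.75] / 0.2338 = [0.0068 + 0.0273] / 0.2338 = 0.1460 ≈ 0.15
d₂ = d₁ − σ√T = 0.1460 − 0.2338 = -0.0878 ≈ -0.09
e^(−qT) = e^(−0.009·0.75) = 0.9933;  e^(−rT) = e^(−0.009·0.75) = 0.9933
N(−d₂) = N(0.09) = 0.5359;  N(−d₁) = N(-0.15) = 0.4404
P = 293·0.9933·0.5359 − 295·0.9933·0.4404 = 155.9667 − 129.0475 = 26.9191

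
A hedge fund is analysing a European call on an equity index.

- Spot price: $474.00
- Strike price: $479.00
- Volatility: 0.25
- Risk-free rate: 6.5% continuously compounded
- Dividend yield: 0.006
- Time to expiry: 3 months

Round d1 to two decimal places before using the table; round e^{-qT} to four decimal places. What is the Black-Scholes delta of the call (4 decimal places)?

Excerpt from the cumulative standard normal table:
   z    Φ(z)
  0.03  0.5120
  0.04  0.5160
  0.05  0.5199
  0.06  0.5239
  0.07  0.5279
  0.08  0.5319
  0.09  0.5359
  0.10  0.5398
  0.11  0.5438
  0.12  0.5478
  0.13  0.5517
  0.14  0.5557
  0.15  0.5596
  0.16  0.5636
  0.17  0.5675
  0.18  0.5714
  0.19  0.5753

0.5390

T = 0.25;  σ√T = 0.1250
d₁ = [ln(474/479) + (0.065 − 0.006 + 0.25²/2)·0.25] / 0.1250 = [-0.0105 + 0.0226] / 0.1250 = 0.0966 → 0.10
N(d₁) = N(0.10) = 0.5398
Δ_call = exp(−qT)·N(d₁) = 0.9985·0.5398 = 0.5390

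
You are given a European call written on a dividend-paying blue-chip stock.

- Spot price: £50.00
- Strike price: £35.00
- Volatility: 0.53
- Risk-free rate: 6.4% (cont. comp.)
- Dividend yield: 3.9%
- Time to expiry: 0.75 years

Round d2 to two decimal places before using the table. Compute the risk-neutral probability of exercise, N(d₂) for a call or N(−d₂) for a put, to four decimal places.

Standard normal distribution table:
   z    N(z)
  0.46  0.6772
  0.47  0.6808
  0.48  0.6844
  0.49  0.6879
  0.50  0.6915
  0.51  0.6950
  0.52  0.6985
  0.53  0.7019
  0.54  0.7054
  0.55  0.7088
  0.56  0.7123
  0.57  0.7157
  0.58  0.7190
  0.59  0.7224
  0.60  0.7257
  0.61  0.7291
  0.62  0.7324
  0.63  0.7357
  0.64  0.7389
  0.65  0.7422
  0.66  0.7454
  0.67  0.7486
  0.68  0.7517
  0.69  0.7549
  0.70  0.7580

T = 0.75;  σ√T = 0.4590
d₁ = [ln(50/35) + (0.064 − 0.039 + ½·0.53²)·0.75] / (σ√T) = (0.3567 + 0.1241) / 0.4590 = 1.0474 ⇒ 1.05
d₂ = 1.0474 − 0.4590 = 0.5884 ⇒ 0.59
Pr(exercise) under Q = N(d₂) = 0.7224

0.7224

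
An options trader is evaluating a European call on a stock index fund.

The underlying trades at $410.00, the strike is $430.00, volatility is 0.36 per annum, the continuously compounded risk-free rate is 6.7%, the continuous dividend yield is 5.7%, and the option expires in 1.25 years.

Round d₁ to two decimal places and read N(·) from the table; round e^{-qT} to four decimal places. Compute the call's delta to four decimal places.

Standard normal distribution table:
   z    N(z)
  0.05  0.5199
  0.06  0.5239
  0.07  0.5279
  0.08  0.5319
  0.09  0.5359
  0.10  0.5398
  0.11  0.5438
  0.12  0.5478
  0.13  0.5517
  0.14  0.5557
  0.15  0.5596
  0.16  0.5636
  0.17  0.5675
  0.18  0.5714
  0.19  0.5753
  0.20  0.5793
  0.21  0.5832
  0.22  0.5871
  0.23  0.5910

0.5064

σ√T = 0.36 × 1.1180 = 0.4025
d₁ = [ln(410/430) + (0.067 − 0.057 + 0.36²/2)·1.25] / 0.4025 = [-0.0476 + 0.0935] / 0.4025 = 0.1140 which rounds to 0.11
N(d₁) = N(0.11) = 0.5438
Δ_call = e^(−qT)·N(d₁) = 0.9312·0.5438 = 0.5064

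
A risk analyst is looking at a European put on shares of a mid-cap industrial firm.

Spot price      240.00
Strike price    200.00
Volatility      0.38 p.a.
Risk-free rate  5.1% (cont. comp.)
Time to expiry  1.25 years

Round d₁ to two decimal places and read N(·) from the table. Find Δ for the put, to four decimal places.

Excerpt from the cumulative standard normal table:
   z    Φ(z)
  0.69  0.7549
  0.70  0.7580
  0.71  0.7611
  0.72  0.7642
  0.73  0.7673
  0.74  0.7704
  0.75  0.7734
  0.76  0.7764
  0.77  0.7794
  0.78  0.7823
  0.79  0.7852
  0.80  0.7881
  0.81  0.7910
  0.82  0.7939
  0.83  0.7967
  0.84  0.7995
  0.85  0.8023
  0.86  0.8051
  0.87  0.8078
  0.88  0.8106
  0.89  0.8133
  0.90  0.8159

-0.2148

σ√T = 0.38 × 1.1180 = 0.4249
d₁ = [ln(240/200) + (0.051 + ½·0.38²)·1.25] / (σ√T) = (0.1823 + 0.1540) / 0.4249 = 0.7916 ⇒ 0.79
N(d₁) = N(0.79) = 0.7852
Δ_put = N(d₁) − 1 = 0.7852 − 1 = -0.2148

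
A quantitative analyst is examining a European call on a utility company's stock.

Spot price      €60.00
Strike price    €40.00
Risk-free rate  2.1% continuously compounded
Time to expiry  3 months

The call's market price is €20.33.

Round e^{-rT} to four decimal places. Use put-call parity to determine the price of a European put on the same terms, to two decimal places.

exp(−rT) = exp(−0.021·0.25) = 0.9948
Put-call parity: C − P = S − K·e^(−rT) = 60 − 40·0.9948 = 60 − 39.7920 = 20.2080
P = C − (C − P) = 20.33 − (20.2080) = 0.1220

€0.12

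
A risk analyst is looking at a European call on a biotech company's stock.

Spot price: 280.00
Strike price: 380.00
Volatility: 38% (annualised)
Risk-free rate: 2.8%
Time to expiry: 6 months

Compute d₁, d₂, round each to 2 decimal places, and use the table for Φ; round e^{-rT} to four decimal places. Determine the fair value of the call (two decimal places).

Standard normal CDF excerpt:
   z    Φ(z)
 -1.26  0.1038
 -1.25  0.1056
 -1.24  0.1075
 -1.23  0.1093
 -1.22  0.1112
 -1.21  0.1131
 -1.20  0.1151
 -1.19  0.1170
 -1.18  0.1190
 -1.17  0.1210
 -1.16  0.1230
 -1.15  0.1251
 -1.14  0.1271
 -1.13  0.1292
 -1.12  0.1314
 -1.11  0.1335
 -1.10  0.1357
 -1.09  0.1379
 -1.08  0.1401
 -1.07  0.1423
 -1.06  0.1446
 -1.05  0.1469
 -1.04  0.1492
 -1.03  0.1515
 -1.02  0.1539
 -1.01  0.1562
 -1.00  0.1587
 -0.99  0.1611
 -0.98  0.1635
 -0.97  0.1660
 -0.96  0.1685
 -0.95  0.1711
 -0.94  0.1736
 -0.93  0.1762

σ√T = 0.38 × 0.7071 = 0.2687
d₁ = [ln(280/380) + (0.028 + 0.38²/2)·0.5] / 0.2687 = [-0.3054 + 0.0501] / 0.2687 = -0.9501 which rounds to -0.95
d₂ = d₁ − σ√T = -0.9501 − 0.2687 = -1.2188 which rounds to -1.22
exp(−rT) = exp(−0.028·0.5) = 0.9861
N(d₁) = N(-0.95) = 0.1711;  N(d₂) = N(-1.22) = 0.1112
C = 280·0.1711 − 380·0.9861·0.1112 = 47.9080 − 41.6686 = 6.2394

6.24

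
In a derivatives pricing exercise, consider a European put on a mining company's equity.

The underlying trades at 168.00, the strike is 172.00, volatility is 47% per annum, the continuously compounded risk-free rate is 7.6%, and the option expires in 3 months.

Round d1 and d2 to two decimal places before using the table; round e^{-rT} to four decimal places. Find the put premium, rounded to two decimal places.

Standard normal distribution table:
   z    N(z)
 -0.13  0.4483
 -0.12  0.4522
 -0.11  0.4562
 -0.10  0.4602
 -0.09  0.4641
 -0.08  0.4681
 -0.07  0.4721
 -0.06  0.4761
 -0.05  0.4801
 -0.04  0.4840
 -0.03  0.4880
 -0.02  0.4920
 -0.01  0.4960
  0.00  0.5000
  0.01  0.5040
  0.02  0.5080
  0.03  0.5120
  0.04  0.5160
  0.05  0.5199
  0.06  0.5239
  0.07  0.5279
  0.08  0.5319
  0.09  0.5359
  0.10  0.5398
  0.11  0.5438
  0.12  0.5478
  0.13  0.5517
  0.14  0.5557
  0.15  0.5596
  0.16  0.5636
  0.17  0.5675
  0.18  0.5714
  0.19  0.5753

16.47

σ√T = 0.47·√0.25 = 0.2350
ln(S/K) + (r + σ²/2)T = ln(168/172) + (0.076 + 0.47²/2)·0.25 = -0.0235 + 0.0466 = 0.0231
d₁ = 0.0231 / 0.2350 = 0.0982 ≈ 0.10
d₂ = d₁ − σ√T = 0.0982 − 0.2350 = -0.1368 ≈ -0.14
e^(−rT) = e^(−0.076·0.25) = 0.9812
N(−d₂) = N(0.14) = 0.5557;  N(−d₁) = N(-0.10) = 0.4602
P = 172·0.9812·0.5557 − 168·0.4602 = 93.7835 − 77.3136 = 16.4699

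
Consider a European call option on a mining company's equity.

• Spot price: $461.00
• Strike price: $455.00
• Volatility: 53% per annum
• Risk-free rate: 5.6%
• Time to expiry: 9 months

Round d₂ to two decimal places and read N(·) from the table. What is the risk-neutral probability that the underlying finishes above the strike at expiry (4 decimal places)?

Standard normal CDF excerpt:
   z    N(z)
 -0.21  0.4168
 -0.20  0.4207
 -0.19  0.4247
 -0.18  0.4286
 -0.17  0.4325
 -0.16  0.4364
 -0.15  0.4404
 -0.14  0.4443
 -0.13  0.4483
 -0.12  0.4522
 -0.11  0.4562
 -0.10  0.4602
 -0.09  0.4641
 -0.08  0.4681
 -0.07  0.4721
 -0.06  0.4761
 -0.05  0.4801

0.4562

T = 0.75;  σ√T = 0.4590
d₁ = [ln(461/455) + (0.056 + 0.53²/2)·0.75] / 0.4590 = [0.0131 + 0.1473] / 0.4590 = 0.3495 which rounds to 0.35
d₂ = d₁ − σ√T = 0.3495 − 0.4590 = -0.1095 which rounds to -0.11
Risk-neutral Pr[S_T > K] = N(d₂) = N(-0.11) = 0.4562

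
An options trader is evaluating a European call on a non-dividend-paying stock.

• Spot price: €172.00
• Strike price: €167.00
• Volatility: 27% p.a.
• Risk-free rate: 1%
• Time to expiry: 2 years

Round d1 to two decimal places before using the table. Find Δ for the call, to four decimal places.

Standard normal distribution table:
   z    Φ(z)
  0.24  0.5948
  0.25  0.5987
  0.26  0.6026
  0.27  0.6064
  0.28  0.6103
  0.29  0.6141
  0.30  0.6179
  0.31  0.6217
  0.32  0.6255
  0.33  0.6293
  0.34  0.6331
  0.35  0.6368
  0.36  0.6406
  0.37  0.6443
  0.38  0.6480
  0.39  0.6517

σ√T = 0.27 × 1.4142 = 0.3818
d₁ = [ln(172/167) + (0.01 + ½·0.27²)·2] / (σ√T) = (0.0295 + 0.0929) / 0.3818 = 0.3206 which rounds to 0.32
N(d₁) = N(0.32) = 0.6255
Δ_call = N(d₁) = 0.6255

0.6255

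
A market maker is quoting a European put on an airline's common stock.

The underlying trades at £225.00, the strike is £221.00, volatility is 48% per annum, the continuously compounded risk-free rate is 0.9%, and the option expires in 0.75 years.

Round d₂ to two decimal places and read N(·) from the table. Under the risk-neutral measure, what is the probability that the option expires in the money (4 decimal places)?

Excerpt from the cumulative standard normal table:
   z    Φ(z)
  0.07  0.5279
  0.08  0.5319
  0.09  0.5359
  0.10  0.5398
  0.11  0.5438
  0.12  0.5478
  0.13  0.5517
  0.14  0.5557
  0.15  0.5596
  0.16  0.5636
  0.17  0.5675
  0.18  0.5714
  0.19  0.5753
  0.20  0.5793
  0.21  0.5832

0.5596

σ√T = 0.48 × 0.8660 = 0.4157
d₁ = [ln(225/221) + (0.009 + 0.48²/2)·0.75] / 0.4157 = [0.0179 + 0.0931] / 0.4157 = 0.2672 → 0.27
d₂ = d₁ − σ√T = 0.2672 − 0.4157 = -0.1485 → -0.15
Pr(exercise) under Q = N(−d₂) = N(0.15) = 0.5596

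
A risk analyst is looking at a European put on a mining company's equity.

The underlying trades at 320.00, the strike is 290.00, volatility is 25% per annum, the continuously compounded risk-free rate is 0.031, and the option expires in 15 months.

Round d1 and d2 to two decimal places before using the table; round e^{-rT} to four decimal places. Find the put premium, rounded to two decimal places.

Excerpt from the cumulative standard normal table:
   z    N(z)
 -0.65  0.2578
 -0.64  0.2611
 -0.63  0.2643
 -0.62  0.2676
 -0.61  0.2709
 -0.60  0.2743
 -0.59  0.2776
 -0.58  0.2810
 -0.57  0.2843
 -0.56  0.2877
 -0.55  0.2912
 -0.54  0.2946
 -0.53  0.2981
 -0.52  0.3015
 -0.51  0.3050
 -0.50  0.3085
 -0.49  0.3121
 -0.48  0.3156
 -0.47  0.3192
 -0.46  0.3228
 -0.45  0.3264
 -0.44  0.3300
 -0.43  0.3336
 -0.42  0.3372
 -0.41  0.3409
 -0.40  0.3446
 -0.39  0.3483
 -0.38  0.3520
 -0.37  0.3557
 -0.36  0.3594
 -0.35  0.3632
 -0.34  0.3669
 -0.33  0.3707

16.75

σ√T = 0.25·√1.25 = 0.2795
d₁ = [ln(320/290) + (0.031 + 0.25²/2)·1.25] / 0.2795 = [0.0984 + 0.0778] / 0.2795 = 0.6306 which rounds to 0.63
d₂ = d₁ − σ√T = 0.6306 − 0.2795 = 0.3511 which rounds to 0.35
e^(−rT) = e^(−0.031·1.25) = 0.9620
P = 290·0.9620·N(-0.35) − 320·N(-0.63) = 290·0.9620·0.3632 − 320·0.2643 = 101.3255 − 84.5760 = 16.7495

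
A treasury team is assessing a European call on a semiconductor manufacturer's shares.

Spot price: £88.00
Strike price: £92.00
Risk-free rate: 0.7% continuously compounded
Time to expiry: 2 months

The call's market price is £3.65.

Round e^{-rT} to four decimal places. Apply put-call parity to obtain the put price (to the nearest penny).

£7.54

exp(−rT) = exp(−0.007·0.1667) = 0.9988
Put-call parity: C − P = S − K·e^(−rT) = 88 − 92·0.9988 = 88 − 91.8896 = -3.8896
P = C − (C − P) = 3.65 − (-3.8896) = 7.5396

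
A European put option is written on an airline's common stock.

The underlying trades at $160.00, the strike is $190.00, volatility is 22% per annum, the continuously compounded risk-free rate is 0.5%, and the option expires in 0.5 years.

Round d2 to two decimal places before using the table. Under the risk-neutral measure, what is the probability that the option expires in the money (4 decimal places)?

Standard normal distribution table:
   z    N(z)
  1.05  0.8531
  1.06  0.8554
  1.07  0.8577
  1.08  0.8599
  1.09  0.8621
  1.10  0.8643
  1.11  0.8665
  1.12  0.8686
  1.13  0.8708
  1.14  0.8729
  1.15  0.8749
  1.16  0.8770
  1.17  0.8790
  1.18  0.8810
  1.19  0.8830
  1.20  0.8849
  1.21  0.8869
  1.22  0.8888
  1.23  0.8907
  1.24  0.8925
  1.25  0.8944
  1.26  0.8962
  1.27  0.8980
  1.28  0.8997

σ√T = 0.22·√0.5 = 0.1556
d₁ = [ln(160/190) + (0.005 + ½·0.22²)·0.5] / (σ√T) = (-0.1719 + 0.0146) / 0.1556 = -1.0108 ⇒ -1.01
d₂ = -1.0108 − 0.1556 = -1.1664 ⇒ -1.17
Risk-neutral Pr[S_T < K] = N(−d₂) = N(1.17) = 0.8790

0.8790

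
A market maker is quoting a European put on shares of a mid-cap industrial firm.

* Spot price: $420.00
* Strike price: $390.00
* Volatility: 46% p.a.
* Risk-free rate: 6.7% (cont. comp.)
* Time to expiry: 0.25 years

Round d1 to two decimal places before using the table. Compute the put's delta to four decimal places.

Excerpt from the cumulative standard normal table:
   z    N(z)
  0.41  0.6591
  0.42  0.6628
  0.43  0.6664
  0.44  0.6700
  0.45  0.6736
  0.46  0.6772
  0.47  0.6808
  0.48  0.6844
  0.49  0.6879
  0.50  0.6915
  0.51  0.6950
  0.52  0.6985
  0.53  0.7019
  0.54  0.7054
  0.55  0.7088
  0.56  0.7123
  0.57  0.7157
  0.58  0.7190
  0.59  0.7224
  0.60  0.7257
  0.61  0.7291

T = 0.25;  σ√T = 0.2300
ln(S/K) + (r + σ²/2)T = ln(420/390) + (0.067 + 0.46²/2)·0.25 = 0.0741 + 0.0432 = 0.1173
d₁ = 0.1173 / 0.2300 = 0.5100 → 0.51
N(d₁) = N(0.51) = 0.6950
Δ_put = N(d₁) − 1 = 0.6950 − 1 = -0.3050

-0.3050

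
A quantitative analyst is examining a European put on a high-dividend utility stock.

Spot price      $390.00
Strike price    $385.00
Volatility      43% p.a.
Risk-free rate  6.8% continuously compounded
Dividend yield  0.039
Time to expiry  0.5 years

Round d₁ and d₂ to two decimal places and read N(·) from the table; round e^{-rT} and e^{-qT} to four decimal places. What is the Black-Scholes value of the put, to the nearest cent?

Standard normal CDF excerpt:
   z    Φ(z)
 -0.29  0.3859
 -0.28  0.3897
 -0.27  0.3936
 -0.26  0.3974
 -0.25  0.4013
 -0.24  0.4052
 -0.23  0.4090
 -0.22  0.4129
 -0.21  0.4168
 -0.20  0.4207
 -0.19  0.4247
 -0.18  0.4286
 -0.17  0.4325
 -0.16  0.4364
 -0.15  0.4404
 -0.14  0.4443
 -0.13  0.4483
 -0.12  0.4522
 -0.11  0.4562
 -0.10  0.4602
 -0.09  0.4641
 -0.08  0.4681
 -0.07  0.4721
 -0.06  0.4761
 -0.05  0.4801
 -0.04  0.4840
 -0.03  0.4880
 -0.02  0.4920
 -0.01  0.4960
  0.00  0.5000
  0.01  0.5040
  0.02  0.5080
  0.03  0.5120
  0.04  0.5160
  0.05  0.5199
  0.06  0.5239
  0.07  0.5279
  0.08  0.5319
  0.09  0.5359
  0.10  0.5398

T = 0.5;  σ√T = 0.3041
d₁ = [ln(390/385) + (0.068 − 0.039 + ½·0.43²)·0.5] / (σ√T) = (0.0129 + 0.0607) / 0.3041 = 0.2422 which rounds to 0.24
d₂ = 0.2422 − 0.3041 = -0.0619 which rounds to -0.06
e^(−qT) = e^(−0.039·0.5) = 0.9807;  e^(−rT) = e^(−0.068·0.5) = 0.9666
N(−d₂) = N(0.06) = 0.5239;  N(−d₁) = N(-0.24) = 0.4052
P = 385·0.9666·0.5239 − 390·0.9807·0.4052 = 194.9647 − 154.9781 = 39.9866

$39.99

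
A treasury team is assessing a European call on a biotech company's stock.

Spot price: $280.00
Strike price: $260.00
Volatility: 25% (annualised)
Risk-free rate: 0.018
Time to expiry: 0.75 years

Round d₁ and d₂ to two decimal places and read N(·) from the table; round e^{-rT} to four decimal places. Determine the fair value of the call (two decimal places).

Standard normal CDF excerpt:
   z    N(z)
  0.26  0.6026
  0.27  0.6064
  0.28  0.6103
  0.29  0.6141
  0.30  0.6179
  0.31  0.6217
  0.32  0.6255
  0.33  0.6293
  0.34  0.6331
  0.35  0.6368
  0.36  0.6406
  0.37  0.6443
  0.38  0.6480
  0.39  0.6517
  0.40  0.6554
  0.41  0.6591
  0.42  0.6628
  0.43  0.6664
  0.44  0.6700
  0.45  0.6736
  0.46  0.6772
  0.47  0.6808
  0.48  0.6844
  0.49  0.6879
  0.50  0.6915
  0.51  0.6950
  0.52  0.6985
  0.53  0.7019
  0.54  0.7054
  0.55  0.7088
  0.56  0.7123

σ√T = 0.25 × 0.8660 = 0.2165
d₁ = [ln(280/260) + (0.018 + 0.25²/2)·0.75] / 0.2165 = [0.0741 + 0.0369] / 0.2165 = 0.5129 → 0.51
d₂ = d₁ − σ√T = 0.5129 − 0.2165 = 0.2964 → 0.30
exp(−rT) = exp(−0.018·0.75) = 0.9866
C = 280·N(0.51) − 260·0.9866·N(0.30) = 280·0.6950 − 260·0.9866·0.6179 = 194.6000 − 158.5012 = 36.0988

$36.10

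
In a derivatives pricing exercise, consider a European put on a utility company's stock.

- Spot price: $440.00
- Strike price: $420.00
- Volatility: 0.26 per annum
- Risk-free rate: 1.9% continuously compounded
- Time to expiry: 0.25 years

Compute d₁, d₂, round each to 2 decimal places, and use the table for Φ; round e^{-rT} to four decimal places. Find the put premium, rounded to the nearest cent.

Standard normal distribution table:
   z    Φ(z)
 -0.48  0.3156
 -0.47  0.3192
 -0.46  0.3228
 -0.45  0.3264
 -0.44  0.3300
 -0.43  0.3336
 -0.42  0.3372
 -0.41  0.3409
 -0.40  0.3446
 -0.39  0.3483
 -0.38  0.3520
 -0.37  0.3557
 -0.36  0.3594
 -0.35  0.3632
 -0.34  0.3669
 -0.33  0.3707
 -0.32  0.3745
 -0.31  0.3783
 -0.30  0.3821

$12.93

σ√T = 0.26 × 0.5000 = 0.1300
d₁ = [ln(440/420) + (0.019 + ½·0.26²)·0.25] / (σ√T) = (0.0465 + 0.0132) / 0.1300 = 0.4594 → 0.46
d₂ = 0.4594 − 0.1300 = 0.3294 → 0.33
e^(−rT) = e^(−0.019·0.25) = 0.9953
N(−d₂) = N(-0.33) = 0.3707;  N(−d₁) = N(-0.46) = 0.3228
P = 420·0.9953·0.3707 − 440·0.3228 = 154.9622 − 142.0320 = 12.9302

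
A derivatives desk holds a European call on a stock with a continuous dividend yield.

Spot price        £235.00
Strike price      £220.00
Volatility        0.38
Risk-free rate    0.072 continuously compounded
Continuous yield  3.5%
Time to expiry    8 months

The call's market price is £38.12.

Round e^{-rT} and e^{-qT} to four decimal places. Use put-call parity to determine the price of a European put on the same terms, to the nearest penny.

£18.23

e^(−qT) = e^(−0.035·0.6667) = 0.9769;  e^(−rT) = e^(−0.072·0.6667) = 0.9531
Put-call parity: C − P = S·e^(−qT) − K·e^(−rT) = 235·0.9769 − 220·0.9531 = 229.5715 − 209.6820 = 19.8895
P = C − (C − P) = 38.12 − (19.8895) = 18.2305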